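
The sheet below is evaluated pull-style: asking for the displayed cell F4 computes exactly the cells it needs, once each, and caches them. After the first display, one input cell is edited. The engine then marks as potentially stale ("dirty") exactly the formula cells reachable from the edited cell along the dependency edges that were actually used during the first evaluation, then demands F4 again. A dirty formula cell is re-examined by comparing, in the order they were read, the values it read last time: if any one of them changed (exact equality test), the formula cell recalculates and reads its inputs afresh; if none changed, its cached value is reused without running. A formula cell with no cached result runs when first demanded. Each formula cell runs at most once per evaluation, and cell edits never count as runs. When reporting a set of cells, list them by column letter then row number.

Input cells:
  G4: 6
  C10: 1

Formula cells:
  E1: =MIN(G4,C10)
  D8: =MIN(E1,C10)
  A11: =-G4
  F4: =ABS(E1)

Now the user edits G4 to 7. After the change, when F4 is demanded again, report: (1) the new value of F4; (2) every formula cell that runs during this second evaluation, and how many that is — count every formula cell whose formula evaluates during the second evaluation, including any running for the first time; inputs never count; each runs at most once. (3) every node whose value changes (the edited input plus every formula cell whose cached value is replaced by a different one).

First demand of the output computes:
  E1 = MIN(6, 1) = 1
  F4 = ABS(1) = 1

After the edit, cleaning proceeds:
  E1: a read changed (G4 6->7) — executes, giving 1 — identical to its old value.
  F4: dirty, but its reads are unchanged (E1 unchanged); cached 1 stands.

Note the absorption at E1: it re-runs yet its value is the same, leaving the output's value untouched.

Demanding F4 again yields 1.
1 formula cells run: E1.
The nodes whose values change: G4.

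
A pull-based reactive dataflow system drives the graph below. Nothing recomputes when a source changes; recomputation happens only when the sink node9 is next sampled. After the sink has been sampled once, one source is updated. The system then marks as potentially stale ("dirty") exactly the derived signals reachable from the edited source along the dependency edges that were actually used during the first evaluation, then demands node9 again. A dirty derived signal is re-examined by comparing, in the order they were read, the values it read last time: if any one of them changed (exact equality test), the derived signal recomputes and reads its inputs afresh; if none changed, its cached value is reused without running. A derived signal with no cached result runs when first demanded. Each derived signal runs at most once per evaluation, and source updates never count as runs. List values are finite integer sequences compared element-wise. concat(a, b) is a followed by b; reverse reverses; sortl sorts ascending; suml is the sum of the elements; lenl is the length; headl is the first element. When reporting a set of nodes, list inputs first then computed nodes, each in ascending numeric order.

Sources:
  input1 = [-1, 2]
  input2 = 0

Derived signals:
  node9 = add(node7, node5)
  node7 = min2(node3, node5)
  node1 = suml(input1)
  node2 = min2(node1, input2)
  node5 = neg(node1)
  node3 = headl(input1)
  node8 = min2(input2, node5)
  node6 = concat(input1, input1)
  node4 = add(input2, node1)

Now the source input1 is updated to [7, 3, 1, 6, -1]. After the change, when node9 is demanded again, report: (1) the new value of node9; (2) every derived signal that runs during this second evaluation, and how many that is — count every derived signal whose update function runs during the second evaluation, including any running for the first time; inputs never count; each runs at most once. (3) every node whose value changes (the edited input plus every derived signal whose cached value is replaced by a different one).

First evaluation (everything demanded from the output):
  node1 = suml([-1, 2]) = 1
  node3 = headl([-1, 2]) = -1
  node5 = neg(1) = -1
  node7 = min2(-1, -1) = -1
  node9 = add(-1, -1) = -2

Propagation after the edit:
  node1: runs — input1 [-1, 2]->[7, 3, 1, 6, -1]; result 16.
  node3: runs — input1 [-1, 2]->[7, 3, 1, 6, -1]; result 7.
  node5: runs — node1 1->16; result -16.
  node7: runs — node3 -1->7; node5 -1->-16; result -16.
  node9: runs — node7 -1->-16; node5 -1->-16; result -32.

New value of node9: -32.
Derived signals that run: node1, node3, node5, node7, node9 — 5 in total.
Values that change: input1, node1, node3, node5, node7, node9.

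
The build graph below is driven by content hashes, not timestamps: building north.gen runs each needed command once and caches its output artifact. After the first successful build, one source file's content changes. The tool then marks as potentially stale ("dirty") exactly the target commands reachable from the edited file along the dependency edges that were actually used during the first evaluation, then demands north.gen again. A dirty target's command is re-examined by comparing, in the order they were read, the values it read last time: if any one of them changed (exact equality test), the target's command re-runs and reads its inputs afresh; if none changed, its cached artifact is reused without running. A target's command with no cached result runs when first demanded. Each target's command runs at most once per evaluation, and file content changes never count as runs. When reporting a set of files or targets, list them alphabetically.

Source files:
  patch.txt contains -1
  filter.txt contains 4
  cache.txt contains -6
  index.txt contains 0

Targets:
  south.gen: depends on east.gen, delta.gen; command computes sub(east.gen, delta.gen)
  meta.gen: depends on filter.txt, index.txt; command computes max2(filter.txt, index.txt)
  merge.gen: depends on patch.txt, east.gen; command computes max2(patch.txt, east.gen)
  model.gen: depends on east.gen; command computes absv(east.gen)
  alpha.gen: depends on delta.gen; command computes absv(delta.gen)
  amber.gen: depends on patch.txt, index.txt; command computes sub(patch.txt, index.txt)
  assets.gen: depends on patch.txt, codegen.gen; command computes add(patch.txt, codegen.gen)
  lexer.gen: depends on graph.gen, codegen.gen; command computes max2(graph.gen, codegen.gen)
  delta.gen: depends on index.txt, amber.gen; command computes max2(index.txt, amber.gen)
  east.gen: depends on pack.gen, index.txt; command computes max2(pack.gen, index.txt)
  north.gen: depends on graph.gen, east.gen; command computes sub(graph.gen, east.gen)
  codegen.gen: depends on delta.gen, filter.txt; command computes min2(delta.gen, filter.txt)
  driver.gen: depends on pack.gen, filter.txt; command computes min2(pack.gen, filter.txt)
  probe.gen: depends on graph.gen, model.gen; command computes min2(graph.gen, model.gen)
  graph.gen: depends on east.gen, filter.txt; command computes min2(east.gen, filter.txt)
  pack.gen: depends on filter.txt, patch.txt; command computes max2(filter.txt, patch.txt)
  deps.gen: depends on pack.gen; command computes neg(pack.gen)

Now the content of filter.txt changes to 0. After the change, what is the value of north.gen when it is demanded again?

Initial pass — values computed on the first demand:
  pack.gen = max2(4, -1) = 4
  east.gen = max2(4, 0) = 4
  graph.gen = min2(4, 4) = 4
  north.gen = sub(4, 4) = 0

Second demand — change propagation:
  pack.gen: re-runs because filter.txt 4->0; new result 0.
  east.gen: re-runs because pack.gen 4->0; new result 0.
  graph.gen: re-runs because east.gen 4->0; filter.txt 4->0; new result 0.
  north.gen: re-runs because graph.gen 4->0; east.gen 4->0; new result 0 (unchanged).

north.gen now evaluates to 0.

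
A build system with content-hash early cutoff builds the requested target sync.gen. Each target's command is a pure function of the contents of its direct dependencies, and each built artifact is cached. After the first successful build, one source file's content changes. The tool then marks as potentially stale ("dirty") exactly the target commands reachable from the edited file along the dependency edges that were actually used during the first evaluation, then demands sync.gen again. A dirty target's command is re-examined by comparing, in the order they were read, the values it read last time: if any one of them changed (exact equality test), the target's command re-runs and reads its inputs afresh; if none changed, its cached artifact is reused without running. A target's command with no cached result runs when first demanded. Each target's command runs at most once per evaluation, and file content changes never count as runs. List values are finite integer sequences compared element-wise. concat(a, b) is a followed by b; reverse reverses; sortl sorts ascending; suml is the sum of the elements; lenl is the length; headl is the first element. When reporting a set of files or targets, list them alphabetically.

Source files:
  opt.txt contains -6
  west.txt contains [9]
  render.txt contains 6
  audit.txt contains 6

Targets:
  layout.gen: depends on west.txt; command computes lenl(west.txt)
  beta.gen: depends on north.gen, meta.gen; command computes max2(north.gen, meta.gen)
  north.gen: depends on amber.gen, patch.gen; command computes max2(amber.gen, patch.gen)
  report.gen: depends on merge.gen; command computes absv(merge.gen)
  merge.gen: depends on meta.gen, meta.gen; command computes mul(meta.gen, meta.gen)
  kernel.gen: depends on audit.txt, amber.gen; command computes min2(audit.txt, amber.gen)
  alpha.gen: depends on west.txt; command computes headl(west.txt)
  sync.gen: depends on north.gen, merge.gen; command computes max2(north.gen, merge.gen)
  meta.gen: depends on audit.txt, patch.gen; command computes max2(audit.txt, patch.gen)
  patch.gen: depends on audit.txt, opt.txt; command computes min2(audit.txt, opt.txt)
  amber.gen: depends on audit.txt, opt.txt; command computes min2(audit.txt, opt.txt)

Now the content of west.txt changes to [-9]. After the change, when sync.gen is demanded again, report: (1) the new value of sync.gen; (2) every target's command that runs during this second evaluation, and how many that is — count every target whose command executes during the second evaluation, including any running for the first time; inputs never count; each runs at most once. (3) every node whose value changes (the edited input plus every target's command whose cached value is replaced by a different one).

New value of sync.gen: 36.
Target commands that run: none — 0 in total.
Values that change: west.txt.
Key observation: west.txt is never demanded by the output, so the edit triggers no recomputation at all.

First evaluation (everything demanded from the output):
  amber.gen = min2(6, -6) = -6
  patch.gen = min2(6, -6) = -6
  meta.gen = max2(6, -6) = 6
  merge.gen = mul(6, 6) = 36
  north.gen = max2(-6, -6) = -6
  sync.gen = max2(-6, 36) = 36

Propagation after the edit:
  west.txt feeds no computation that the output demands — nothing is marked dirty and nothing runs.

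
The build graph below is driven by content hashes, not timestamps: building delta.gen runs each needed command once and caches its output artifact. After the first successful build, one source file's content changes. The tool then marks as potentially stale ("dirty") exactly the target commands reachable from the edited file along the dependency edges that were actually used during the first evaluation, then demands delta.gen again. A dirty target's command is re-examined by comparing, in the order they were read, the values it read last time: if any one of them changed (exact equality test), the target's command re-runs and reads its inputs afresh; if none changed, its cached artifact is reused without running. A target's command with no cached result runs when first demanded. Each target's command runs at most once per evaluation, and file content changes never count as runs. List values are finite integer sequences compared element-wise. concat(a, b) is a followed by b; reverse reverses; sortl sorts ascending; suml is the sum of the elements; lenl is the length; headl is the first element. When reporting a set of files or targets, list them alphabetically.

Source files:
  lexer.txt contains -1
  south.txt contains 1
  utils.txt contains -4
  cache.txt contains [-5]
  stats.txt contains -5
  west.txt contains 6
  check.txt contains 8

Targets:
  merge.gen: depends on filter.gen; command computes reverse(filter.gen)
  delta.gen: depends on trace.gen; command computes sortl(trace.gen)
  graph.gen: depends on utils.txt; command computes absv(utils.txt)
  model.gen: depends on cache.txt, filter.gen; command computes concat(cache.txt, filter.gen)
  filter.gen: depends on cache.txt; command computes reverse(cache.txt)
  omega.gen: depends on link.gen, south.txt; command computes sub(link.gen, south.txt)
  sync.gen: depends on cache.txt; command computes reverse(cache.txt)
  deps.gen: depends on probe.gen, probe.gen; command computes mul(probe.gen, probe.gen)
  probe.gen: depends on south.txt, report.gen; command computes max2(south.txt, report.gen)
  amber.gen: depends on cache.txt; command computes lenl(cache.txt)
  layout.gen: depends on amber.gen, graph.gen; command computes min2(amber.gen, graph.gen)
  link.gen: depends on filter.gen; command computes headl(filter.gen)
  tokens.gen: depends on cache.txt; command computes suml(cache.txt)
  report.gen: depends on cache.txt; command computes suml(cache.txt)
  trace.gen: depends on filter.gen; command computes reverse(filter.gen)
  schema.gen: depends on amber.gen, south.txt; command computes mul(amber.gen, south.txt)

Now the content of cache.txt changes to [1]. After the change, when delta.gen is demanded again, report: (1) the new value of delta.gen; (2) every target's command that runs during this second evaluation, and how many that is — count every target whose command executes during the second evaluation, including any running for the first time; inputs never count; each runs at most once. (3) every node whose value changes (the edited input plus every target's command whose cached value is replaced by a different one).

delta.gen now evaluates to [1].
Run set: delta.gen, filter.gen, trace.gen (3 run).
Changed values: cache.txt, delta.gen, filter.gen, trace.gen.

Initial pass — values computed on the first demand:
  filter.gen = reverse([-5]) = [-5]
  trace.gen = reverse([-5]) = [-5]
  delta.gen = sortl([-5]) = [-5]

Second demand — change propagation:
  filter.gen: re-runs because cache.txt [-5]->[1]; new result [1].
  trace.gen: re-runs because filter.gen [-5]->[1]; new result [1].
  delta.gen: re-runs because trace.gen [-5]->[1]; new result [1].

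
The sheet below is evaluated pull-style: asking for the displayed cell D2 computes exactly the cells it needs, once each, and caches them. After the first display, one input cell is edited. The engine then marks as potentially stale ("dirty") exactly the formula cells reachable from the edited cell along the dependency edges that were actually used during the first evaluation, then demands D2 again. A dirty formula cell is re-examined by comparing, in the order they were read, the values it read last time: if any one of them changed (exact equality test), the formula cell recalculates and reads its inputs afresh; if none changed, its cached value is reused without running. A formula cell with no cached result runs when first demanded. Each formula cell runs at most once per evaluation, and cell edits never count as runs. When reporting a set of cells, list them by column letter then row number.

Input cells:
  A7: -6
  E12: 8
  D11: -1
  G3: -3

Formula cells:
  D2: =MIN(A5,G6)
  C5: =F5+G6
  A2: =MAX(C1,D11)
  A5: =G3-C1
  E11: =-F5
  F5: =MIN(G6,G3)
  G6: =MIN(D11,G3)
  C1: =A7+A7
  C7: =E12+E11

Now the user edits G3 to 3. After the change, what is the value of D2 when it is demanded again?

Demanding D2 again yields -1.

First demand of the output computes:
  C1 = -6 + -6 = -12
  A5 = -3 - -12 = 9
  G6 = MIN(-1, -3) = -3
  D2 = MIN(9, -3) = -3

After the edit, cleaning proceeds:
  A5: a read changed (G3 -3->3) — executes, giving 15.
  G6: a read changed (G3 -3->3) — executes, giving -1.
  D2: a read changed (A5 9->15; G6 -3->-1) — executes, giving -1.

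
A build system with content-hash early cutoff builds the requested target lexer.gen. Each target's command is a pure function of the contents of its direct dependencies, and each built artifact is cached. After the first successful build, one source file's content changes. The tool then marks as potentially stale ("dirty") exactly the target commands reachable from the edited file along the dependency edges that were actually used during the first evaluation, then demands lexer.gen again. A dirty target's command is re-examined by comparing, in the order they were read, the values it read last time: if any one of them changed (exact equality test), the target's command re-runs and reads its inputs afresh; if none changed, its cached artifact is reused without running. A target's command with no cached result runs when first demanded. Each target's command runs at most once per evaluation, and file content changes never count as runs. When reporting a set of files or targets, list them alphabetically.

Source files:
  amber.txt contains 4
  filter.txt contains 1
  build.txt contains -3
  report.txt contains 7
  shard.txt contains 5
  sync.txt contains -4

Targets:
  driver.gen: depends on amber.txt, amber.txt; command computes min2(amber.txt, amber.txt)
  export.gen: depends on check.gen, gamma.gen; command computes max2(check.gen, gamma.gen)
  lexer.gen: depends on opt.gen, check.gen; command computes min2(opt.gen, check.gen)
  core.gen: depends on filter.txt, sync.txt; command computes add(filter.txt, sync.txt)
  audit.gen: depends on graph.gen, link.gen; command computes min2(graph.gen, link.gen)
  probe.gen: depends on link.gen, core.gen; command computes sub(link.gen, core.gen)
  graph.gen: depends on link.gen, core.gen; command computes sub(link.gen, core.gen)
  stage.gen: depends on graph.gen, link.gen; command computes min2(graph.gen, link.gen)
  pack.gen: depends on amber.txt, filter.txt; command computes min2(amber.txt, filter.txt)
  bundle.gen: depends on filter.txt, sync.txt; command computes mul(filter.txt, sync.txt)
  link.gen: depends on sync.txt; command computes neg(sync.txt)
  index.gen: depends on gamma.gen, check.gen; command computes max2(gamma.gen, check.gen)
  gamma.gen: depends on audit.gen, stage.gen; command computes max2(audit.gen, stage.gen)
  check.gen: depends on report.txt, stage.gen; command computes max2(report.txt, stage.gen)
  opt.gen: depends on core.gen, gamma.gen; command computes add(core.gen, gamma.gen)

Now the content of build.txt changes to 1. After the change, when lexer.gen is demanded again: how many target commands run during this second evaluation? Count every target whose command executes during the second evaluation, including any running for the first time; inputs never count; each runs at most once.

First evaluation (everything demanded from the output):
  core.gen = add(1, -4) = -3
  link.gen = neg(-4) = 4
  graph.gen = sub(4, -3) = 7
  audit.gen = min2(7, 4) = 4
  stage.gen = min2(7, 4) = 4
  check.gen = max2(7, 4) = 7
  gamma.gen = max2(4, 4) = 4
  opt.gen = add(-3, 4) = 1
  lexer.gen = min2(1, 7) = 1

Propagation after the edit:
  build.txt feeds no computation that the output demands — nothing is marked dirty and nothing runs.

Key observation: build.txt is never demanded by the output, so the edit triggers no recomputation at all.

Target commands that run: none — 0 in total.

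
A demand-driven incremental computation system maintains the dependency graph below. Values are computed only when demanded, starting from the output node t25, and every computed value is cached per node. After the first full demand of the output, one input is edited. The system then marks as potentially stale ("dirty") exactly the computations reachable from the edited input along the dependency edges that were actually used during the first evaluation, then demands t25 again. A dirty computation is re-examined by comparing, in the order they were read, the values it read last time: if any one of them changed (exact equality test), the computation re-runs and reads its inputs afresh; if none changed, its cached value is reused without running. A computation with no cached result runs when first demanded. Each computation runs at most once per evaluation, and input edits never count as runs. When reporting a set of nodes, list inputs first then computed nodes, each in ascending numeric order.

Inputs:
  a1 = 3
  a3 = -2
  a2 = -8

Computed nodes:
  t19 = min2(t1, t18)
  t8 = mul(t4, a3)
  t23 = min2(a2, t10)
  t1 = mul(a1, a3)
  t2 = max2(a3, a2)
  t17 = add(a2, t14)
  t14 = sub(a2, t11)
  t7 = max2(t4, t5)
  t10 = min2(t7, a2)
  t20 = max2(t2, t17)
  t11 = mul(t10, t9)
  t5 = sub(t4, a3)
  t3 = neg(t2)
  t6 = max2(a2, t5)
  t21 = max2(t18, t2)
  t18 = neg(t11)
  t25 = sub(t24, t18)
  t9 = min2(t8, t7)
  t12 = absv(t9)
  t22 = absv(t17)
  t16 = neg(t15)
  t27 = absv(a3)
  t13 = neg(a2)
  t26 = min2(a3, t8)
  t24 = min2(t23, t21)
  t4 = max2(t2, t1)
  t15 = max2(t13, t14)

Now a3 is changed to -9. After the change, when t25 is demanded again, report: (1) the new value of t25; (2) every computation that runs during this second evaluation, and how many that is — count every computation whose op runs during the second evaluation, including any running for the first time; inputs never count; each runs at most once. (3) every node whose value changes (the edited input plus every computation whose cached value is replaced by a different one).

New value of t25: -16.
Computations that run: t1, t2, t4, t5, t7, t8, t9, t10, t11, t18, t21, t24, t25 — 13 in total.
Values that change: a3, t1, t2, t4, t5, t7, t8, t9, t11, t18, t21, t25.
Key observation: the cutoff stops propagation at t23 — its inputs' values are unchanged, so it reuses its cache.

First evaluation (everything demanded from the output):
  t1 = mul(3, -2) = -6
  t2 = max2(-2, -8) = -2
  t4 = max2(-2, -6) = -2
  t5 = sub(-2, -2) = 0
  t7 = max2(-2, 0) = 0
  t8 = mul(-2, -2) = 4
  t9 = min2(4, 0) = 0
  t10 = min2(0, -8) = -8
  t11 = mul(-8, 0) = 0
  t18 = neg(0) = 0
  t21 = max2(0, -2) = 0
  t23 = min2(-8, -8) = -8
  t24 = min2(-8, 0) = -8
  t25 = sub(-8, 0) = -8

Propagation after the edit:
  t1: runs — a3 -2->-9; result -27.
  t2: runs — a3 -2->-9; result -8.
  t4: runs — t2 -2->-8; t1 -6->-27; result -8.
  t5: runs — t4 -2->-8; a3 -2->-9; result 1.
  t7: runs — t4 -2->-8; t5 0->1; result 1.
  t8: runs — t4 -2->-8; a3 -2->-9; result 72.
  t9: runs — t8 4->72; t7 0->1; result 1.
  t10: runs — t7 0->1; result -8 (same value as before).
  t11: runs — t9 0->1; result -8.
  t18: runs — t11 0->-8; result 8.
  t21: runs — t18 0->8; t2 -2->-8; result 8.
  t23: checked — values it read are unchanged (a2 unchanged, t10 unchanged); reused cached -8 without running.
  t24: runs — t21 0->8; result -8 (same value as before).
  t25: runs — t18 0->8; result -16.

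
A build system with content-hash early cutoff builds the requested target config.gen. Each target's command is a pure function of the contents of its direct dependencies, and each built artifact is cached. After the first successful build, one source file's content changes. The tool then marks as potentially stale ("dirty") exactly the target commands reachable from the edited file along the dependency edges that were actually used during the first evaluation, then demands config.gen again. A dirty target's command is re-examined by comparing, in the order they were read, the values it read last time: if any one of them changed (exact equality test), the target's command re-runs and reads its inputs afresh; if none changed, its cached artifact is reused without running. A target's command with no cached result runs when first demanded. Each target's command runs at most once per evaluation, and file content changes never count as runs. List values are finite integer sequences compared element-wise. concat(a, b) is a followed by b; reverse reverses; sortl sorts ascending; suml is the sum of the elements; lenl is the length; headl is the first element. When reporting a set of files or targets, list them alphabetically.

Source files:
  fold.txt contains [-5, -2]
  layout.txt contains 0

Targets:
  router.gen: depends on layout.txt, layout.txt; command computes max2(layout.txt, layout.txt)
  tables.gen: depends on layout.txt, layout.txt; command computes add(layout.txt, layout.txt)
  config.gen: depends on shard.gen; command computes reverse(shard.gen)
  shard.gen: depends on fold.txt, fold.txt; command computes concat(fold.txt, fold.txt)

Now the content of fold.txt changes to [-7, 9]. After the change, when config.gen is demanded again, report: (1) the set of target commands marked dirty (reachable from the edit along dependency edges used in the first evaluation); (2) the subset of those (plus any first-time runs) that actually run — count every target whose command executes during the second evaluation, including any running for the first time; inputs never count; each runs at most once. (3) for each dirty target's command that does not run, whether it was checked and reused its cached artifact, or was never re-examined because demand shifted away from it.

Marked dirty: config.gen, shard.gen.
Target commands that run: config.gen, shard.gen — 2 in total.
Every dirty target's command ran.

First evaluation (everything demanded from the output):
  shard.gen = concat([-5, -2], [-5, -2]) = [-5, -2, -5, -2]
  config.gen = reverse([-5, -2, -5, -2]) = [-2, -5, -2, -5]

Propagation after the edit:
  shard.gen: runs — fold.txt [-5, -2]->[-7, 9]; fold.txt [-5, -2]->[-7, 9]; result [-7, 9, -7, 9].
  config.gen: runs — shard.gen [-5, -2, -5, -2]->[-7, 9, -7, 9]; result [9, -7, 9, -7].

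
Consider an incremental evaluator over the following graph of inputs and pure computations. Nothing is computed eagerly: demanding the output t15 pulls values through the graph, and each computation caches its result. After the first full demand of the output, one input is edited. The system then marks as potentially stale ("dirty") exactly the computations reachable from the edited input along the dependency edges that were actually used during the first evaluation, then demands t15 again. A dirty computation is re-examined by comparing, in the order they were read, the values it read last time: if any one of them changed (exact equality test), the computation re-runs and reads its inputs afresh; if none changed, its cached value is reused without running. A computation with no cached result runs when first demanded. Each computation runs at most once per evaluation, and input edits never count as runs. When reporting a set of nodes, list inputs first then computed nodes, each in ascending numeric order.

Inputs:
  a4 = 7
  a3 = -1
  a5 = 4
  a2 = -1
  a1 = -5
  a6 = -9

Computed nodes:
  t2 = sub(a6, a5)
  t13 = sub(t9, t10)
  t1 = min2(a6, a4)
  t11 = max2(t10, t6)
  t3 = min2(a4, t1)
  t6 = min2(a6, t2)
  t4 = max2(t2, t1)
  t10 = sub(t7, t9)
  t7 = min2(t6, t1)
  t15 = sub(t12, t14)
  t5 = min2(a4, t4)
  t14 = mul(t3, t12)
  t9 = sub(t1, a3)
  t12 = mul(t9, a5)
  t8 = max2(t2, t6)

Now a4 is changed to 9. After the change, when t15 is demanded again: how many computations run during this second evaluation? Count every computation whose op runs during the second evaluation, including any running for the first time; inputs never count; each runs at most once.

Initial pass — values computed on the first demand:
  t1 = min2(-9, 7) = -9
  t3 = min2(7, -9) = -9
  t9 = sub(-9, -1) = -8
  t12 = mul(-8, 4) = -32
  t14 = mul(-9, -32) = 288
  t15 = sub(-32, 288) = -320

Second demand — change propagation:
  t1: re-runs because a4 7->9; new result -9 (unchanged).
  t3: re-runs because a4 7->9; new result -9 (unchanged).
  t9: re-examined; everything it read last time is the same (t1 unchanged, a3 unchanged) — cache -8 kept, no run.
  t12: re-examined; everything it read last time is the same (t9 unchanged, a5 unchanged) — cache -32 kept, no run.
  t14: re-examined; everything it read last time is the same (t3 unchanged, t12 unchanged) — cache 288 kept, no run.
  t15: re-examined; everything it read last time is the same (t12 unchanged, t14 unchanged) — cache -320 kept, no run.

The important point: at t9 every value read last time is unchanged, so the dirty flag clears without a run.

Run set: t1, t3 (2 run).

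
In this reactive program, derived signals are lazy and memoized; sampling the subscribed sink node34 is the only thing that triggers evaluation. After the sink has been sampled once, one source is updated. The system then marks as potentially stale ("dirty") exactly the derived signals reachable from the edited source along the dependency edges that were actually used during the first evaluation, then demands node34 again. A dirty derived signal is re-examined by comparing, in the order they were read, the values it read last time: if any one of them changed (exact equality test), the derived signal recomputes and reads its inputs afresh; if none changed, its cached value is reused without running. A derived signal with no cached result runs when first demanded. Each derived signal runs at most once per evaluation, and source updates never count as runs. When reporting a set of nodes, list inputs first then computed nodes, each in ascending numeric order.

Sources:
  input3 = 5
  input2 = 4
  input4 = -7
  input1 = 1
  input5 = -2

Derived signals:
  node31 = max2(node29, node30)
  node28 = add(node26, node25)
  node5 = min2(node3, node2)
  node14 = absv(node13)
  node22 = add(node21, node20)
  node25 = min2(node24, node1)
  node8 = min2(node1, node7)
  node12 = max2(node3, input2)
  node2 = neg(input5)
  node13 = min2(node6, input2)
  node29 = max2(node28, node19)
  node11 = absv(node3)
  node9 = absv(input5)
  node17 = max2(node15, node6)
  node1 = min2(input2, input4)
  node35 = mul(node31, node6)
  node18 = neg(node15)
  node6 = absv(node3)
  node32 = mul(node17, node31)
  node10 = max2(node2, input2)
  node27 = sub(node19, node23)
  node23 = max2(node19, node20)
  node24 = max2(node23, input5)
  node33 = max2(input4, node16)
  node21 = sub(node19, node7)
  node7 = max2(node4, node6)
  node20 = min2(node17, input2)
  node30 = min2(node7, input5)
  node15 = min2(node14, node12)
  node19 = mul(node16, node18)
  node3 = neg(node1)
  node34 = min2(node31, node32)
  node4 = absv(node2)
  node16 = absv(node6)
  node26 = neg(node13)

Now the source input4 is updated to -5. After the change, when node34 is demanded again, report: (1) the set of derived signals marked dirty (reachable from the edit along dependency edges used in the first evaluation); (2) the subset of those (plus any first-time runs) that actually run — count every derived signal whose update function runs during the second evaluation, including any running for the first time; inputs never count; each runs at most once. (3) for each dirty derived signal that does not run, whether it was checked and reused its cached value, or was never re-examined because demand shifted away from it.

First demand of the output computes:
  node1 = min2(4, -7) = -7
  node2 = neg(-2) = 2
  node3 = neg(-7) = 7
  node4 = absv(2) = 2
  node6 = absv(7) = 7
  node7 = max2(2, 7) = 7
  node12 = max2(7, 4) = 7
  node13 = min2(7, 4) = 4
  node14 = absv(4) = 4
  node15 = min2(4, 7) = 4
  node16 = absv(7) = 7
  node17 = max2(4, 7) = 7
  node18 = neg(4) = -4
  node19 = mul(7, -4) = -28
  node20 = min2(7, 4) = 4
  node23 = max2(-28, 4) = 4
  node24 = max2(4, -2) = 4
  node25 = min2(4, -7) = -7
  node26 = neg(4) = -4
  node28 = add(-4, -7) = -11
  node29 = max2(-11, -28) = -11
  node30 = min2(7, -2) = -2
  node31 = max2(-11, -2) = -2
  node32 = mul(7, -2) = -14
  node34 = min2(-2, -14) = -14

After the edit, cleaning proceeds:
  node1: a read changed (input4 -7->-5) — executes, giving -5.
  node3: a read changed (node1 -7->-5) — executes, giving 5.
  node6: a read changed (node3 7->5) — executes, giving 5.
  node7: a read changed (node6 7->5) — executes, giving 5.
  node12: a read changed (node3 7->5) — executes, giving 5.
  node13: a read changed (node6 7->5) — executes, giving 4 — identical to its old value.
  node14: dirty, but its reads are unchanged (node13 unchanged); cached 4 stands.
  node15: a read changed (node12 7->5) — executes, giving 4 — identical to its old value.
  node16: a read changed (node6 7->5) — executes, giving 5.
  node17: a read changed (node6 7->5) — executes, giving 5.
  node18: dirty, but its reads are unchanged (node15 unchanged); cached -4 stands.
  node19: a read changed (node16 7->5) — executes, giving -20.
  node20: a read changed (node17 7->5) — executes, giving 4 — identical to its old value.
  node23: a read changed (node19 -28->-20) — executes, giving 4 — identical to its old value.
  node24: dirty, but its reads are unchanged (node23 unchanged, input5 unchanged); cached 4 stands.
  node25: a read changed (node1 -7->-5) — executes, giving -5.
  node26: dirty, but its reads are unchanged (node13 unchanged); cached -4 stands.
  node28: a read changed (node25 -7->-5) — executes, giving -9.
  node29: a read changed (node28 -11->-9; node19 -28->-20) — executes, giving -9.
  node30: a read changed (node7 7->5) — executes, giving -2 — identical to its old value.
  node31: a read changed (node29 -11->-9) — executes, giving -2 — identical to its old value.
  node32: a read changed (node17 7->5) — executes, giving -10.
  node34: a read changed (node32 -14->-10) — executes, giving -10.

Note where the cutoff bites: node14 is checked, finds nothing changed, and keeps its cache.

The edit dirties: node1, node3, node6, node7, node12, node13, node14, node15, node16, node17, node18, node19, node20, node23, node24, node25, node26, node28, node29, node30, node31, node32, node34.
19 derived signals run: node1, node3, node6, node7, node12, node13, node15, node16, node17, node19, node20, node23, node25, node28, node29, node30, node31, node32, node34.
Cache hits after checking: node14, node18, node24, node26.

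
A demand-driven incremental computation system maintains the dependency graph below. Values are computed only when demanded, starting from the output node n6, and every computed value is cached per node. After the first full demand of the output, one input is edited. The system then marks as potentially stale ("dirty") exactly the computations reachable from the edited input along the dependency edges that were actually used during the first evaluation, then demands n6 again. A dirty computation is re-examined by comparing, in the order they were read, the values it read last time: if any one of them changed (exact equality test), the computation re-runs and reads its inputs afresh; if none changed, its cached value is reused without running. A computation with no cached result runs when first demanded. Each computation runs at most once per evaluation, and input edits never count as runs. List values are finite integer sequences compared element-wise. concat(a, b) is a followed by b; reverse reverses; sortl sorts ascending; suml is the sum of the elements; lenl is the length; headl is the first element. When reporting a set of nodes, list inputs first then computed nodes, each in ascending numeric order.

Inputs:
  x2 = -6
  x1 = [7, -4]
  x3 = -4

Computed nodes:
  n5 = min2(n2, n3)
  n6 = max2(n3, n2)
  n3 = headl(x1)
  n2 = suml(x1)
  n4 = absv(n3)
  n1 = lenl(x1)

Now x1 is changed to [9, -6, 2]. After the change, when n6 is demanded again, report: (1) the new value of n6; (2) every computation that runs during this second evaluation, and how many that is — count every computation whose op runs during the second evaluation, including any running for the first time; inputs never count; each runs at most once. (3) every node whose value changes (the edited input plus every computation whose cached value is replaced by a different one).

New value of n6: 9.
Computations that run: n2, n3, n6 — 3 in total.
Values that change: x1, n2, n3, n6.

First evaluation (everything demanded from the output):
  n2 = suml([7, -4]) = 3
  n3 = headl([7, -4]) = 7
  n6 = max2(7, 3) = 7

Propagation after the edit:
  n2: runs — x1 [7, -4]->[9, -6, 2]; result 5.
  n3: runs — x1 [7, -4]->[9, -6, 2]; result 9.
  n6: runs — n3 7->9; n2 3->5; result 9.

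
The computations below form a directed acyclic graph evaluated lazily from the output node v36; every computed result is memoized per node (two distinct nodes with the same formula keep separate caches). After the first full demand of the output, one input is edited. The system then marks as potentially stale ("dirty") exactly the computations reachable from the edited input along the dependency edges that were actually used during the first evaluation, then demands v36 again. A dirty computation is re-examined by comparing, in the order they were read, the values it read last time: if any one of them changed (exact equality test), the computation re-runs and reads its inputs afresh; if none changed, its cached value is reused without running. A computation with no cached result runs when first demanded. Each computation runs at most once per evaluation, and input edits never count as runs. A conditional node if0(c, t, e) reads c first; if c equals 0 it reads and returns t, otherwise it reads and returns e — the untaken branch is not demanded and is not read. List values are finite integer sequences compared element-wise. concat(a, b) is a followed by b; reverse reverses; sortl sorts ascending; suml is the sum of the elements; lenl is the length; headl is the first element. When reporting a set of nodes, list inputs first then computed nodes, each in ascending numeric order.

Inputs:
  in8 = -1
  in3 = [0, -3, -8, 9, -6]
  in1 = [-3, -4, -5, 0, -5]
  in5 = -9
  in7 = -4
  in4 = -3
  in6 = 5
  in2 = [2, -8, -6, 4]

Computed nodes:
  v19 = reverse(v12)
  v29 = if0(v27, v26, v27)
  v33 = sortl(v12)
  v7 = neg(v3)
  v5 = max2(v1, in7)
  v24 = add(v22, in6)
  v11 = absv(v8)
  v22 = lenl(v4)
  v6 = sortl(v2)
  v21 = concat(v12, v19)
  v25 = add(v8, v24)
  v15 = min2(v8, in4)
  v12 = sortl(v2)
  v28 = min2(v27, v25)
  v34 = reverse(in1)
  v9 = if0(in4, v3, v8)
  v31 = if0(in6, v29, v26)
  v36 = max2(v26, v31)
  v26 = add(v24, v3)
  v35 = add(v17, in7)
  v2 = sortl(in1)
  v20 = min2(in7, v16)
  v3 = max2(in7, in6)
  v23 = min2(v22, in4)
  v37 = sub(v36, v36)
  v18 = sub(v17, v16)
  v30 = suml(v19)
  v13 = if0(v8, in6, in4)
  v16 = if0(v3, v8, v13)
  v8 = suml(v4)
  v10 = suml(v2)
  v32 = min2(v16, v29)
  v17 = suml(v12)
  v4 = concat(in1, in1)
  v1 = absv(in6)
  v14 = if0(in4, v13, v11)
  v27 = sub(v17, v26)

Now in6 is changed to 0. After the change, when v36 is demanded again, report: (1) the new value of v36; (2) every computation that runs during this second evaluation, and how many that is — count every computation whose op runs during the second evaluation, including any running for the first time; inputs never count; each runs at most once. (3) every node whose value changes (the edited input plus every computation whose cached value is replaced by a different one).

First demand of the output computes:
  v3 = max2(-4, 5) = 5
  v4 = concat([-3, -4, -5, 0, -5], [-3, -4, -5, 0, -5]) = [-3, -4, -5, 0, -5, -3, -4, -5, 0, -5]
  v22 = lenl([-3, -4, -5, 0, -5, -3, -4, -5, 0, -5]) = 10
  v24 = add(10, 5) = 15
  v26 = add(15, 5) = 20
  v31 = if0(in6=5 -> else branch v26) = 20
  v36 = max2(20, 20) = 20

After the edit, cleaning proceeds:
  v2: had never run; runs now, result [-5, -5, -4, -3, 0].
  v3: a read changed (in6 5->0) — executes, giving 0.
  v12: had never run; runs now, result [-5, -5, -4, -3, 0].
  v17: had never run; runs now, result -17.
  v24: a read changed (in6 5->0) — executes, giving 10.
  v26: a read changed (v24 15->10; v3 5->0) — executes, giving 10.
  v27: had never run; runs now, result -27.
  v29: had never run; runs now, result -27.
  v31: a read changed (in6 5->0; v26 20->10) — executes, giving -27.
  v36: a read changed (v26 20->10; v31 20->-27) — executes, giving 10.

Note the branch switch — v2, v12, v17, v27, v29 had no cache and run now for the first time.

Demanding v36 again yields 10.
10 computations run: v2, v3, v12, v17, v24, v26, v27, v29, v31, v36.
The nodes whose values change: in6, v3, v24, v26, v31, v36.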